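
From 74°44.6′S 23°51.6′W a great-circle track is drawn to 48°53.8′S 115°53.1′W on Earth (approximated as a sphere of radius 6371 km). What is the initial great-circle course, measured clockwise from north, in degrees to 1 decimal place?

251.4°

Δλ = -92.025° = -1.6061 rad.
y = sin Δλ · cos φ₂ = (-0.9994)(0.6574) = -0.6570
x = cos φ₁ sin φ₂ − sin φ₁ cos φ₂ cos Δλ = (0.2631)(-0.7535) − (-0.9648)(0.6574)(-0.0353) = -0.2207
θ = atan2(y, x) = -108.57°; adding 360° gives 251.4°.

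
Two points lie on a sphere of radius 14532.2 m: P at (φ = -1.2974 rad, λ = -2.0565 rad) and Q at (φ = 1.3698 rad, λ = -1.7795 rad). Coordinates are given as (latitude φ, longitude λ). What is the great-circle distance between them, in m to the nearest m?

38826 m

Let φ₁ = -1.2974 rad, φ₂ = 1.3698 rad, and Δλ = 0.2770 rad.
cos c = sin φ₁ sin φ₂ + cos φ₁ cos φ₂ cos Δλ = (-0.9629)(0.9799) + (0.2700)(0.1996)(0.9619) = -0.89163,
so c = arccos(-0.89163) = 2.67172 rad.
Distance = R·c = 14532.2 × 2.6717 ≈ 38826 m.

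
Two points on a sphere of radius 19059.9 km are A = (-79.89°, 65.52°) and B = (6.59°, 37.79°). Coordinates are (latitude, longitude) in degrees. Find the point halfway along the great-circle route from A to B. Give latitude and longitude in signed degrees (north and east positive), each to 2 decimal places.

-37.06°, 41.86°

Central angle δ = 1.5294 rad. Interpolating on the sphere with fraction f = 0.5:
P = [sin((1−f)δ)·A + sin(fδ)·B] / sin δ = 0.6929·A + 0.6929·B in Cartesian coordinates,
giving P = (0.5944, 0.5325, -0.6026), i.e. latitude -37.06°, longitude 41.86°.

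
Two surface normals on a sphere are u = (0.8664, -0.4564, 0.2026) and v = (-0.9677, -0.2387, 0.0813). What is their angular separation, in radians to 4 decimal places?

2.3646 rad

u·v = -0.7130; |u| = 1.0000, |v| = 1.0000.
cos θ = (u·v)/(|u||v|) = -0.7130, so θ = 2.3646 rad.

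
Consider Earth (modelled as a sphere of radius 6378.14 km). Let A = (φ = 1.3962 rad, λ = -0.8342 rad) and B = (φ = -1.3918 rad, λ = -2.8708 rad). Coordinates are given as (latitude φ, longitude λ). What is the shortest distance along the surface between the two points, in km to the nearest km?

18858 km

In radians: φ₁ = 1.3962, φ₂ = -1.3918, Δλ = -116.689° = -2.0366 rad.
cos c = sin φ₁ sin φ₂ + cos φ₁ cos φ₂ cos Δλ = (0.9848)(-0.9840) + (0.1737)(0.1780)(-0.4491) = -0.98295,
so c = arccos(-0.98295) = 2.95669 rad.
Distance = R·c = 6378.14 × 2.9567 ≈ 18858 km.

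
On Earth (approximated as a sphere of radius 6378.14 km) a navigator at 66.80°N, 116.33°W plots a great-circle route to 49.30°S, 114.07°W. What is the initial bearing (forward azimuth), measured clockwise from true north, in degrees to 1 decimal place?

178.4°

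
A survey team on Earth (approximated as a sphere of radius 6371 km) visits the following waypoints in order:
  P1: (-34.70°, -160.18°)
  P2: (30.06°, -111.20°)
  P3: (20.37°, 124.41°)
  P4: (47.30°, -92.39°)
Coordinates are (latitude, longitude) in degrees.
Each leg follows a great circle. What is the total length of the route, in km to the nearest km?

32323 km

Leg P1→P2: central angle 1.3879 rad, distance 8842.4 km.
Leg P2→P3: central angle 1.8587 rad, distance 11841.7 km.
Leg P3→P4: central angle 1.8268 rad, distance 11638.8 km.
Total: 8842.4 + 11841.7 + 11638.8 ≈ 32323 km.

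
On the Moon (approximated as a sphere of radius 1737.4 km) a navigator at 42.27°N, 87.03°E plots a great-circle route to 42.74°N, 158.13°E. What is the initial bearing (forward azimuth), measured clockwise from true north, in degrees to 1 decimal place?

63.8°

With φ₁ = 0.7378, φ₂ = 0.7460, Δλ = 1.2409 rad, the forward-azimuth formula gives
θ = atan2( sin Δλ cos φ₂ , cos φ₁ sin φ₂ − sin φ₁ cos φ₂ cos Δλ ) = atan2(0.6948, 0.3422) = 63.78°.
So the initial bearing is 63.8°.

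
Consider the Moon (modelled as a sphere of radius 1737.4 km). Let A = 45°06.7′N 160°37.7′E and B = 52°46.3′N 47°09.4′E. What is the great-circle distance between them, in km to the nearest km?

In radians: φ₁ = 0.7873, φ₂ = 0.9210, Δλ = -113.472° = -1.9805 rad.
cos c = sin φ₁ sin φ₂ + cos φ₁ cos φ₂ cos Δλ = (0.7085)(0.7962) + (0.7057)(0.6050)(-0.3983) = 0.39406,
so c = arccos(0.39406) = 1.16575 rad.
Distance = R·c = 1737.4 × 1.1658 ≈ 2025 km.

2025 km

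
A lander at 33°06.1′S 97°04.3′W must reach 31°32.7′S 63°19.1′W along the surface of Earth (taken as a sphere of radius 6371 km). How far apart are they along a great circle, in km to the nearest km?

3163 km

With latitudes φ₁ = -33.102°, φ₂ = -31.545° and longitude difference Δλ = 33.753°:
cos c = sin φ₁ sin φ₂ + cos φ₁ cos φ₂ cos Δλ = (-0.5461)(-0.5232) + (0.8377)(0.8522)(0.8314) = 0.87929,
so c = arccos(0.87929) = 0.49642 rad.
Distance = R·c = 6371 × 0.4964 ≈ 3163 km.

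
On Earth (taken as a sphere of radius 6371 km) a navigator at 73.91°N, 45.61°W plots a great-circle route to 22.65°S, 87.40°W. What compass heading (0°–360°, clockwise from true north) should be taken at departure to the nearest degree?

219°

With φ₁ = 1.2900, φ₂ = -0.3953, Δλ = -0.7294 rad, the forward-azimuth formula gives
θ = atan2( sin Δλ cos φ₂ , cos φ₁ sin φ₂ − sin φ₁ cos φ₂ cos Δλ ) = atan2(-0.6150, -0.7679) = -141.31°.
Adding 360° brings this into [0°, 360°): 219°.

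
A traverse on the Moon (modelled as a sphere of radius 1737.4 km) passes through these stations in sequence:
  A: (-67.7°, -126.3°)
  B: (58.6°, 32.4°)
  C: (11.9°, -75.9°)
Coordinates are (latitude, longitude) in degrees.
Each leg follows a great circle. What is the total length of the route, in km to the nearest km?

7762 km

Leg A→B: central angle 2.9127 rad, distance 5060.5 km.
Leg B→C: central angle 1.5549 rad, distance 2701.4 km.
Total: 5060.5 + 2701.4 ≈ 7762 km.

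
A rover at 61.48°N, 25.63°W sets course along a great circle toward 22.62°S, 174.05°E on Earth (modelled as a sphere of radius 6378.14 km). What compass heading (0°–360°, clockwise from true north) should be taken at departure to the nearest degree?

332°

Δλ = -160.320° = -2.7981 rad.
y = sin Δλ · cos φ₂ = (-0.3368)(0.9231) = -0.3109
x = cos φ₁ sin φ₂ − sin φ₁ cos φ₂ cos Δλ = (0.4775)(-0.3846) − (0.8787)(0.9231)(-0.9416) = 0.5800
θ = atan2(y, x) = -28.19°; adding 360° gives 332°.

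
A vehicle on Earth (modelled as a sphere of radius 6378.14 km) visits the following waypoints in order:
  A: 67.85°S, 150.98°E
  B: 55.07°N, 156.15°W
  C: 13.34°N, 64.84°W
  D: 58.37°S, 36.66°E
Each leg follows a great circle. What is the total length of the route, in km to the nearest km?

Leg A→B: central angle 2.2511 rad, distance 14357.9 km.
Leg B→C: central angle 1.3934 rad, distance 8887.6 km.
Leg C→D: central angle 1.8736 rad, distance 11950.0 km.
Total: 14357.9 + 8887.6 + 11950.0 ≈ 35195 km.

35195 km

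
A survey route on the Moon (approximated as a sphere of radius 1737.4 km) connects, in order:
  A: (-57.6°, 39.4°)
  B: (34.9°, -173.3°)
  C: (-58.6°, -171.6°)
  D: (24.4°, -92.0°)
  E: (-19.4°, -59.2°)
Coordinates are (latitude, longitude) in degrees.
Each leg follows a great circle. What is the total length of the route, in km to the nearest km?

Leg A→B: central angle 2.5923 rad, distance 4503.8 km.
Leg B→C: central angle 1.6321 rad, distance 2835.6 km.
Leg C→D: central angle 1.8410 rad, distance 3198.6 km.
Leg D→E: central angle 0.9461 rad, distance 1643.8 km.
Total: 4503.8 + 2835.6 + 3198.6 + 1643.8 ≈ 12182 km.

12182 km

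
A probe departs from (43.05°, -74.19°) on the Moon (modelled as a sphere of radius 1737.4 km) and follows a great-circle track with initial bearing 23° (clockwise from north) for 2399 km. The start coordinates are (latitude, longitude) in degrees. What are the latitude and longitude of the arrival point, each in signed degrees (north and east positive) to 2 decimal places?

52.14°, 67.12°

Angular distance δ = d/R = 2399/1737.4 = 1.38080 rad; initial bearing θ = 0.4014 rad.
sin φ₂ = sin φ₁ cos δ + cos φ₁ sin δ cos θ = (0.6826)(0.1889) + (0.7308)(0.9820)(0.9205) = 0.7895, so φ₂ = 52.14°.
Δλ = atan2(sin θ sin δ cos φ₁, cos δ − sin φ₁ sin φ₂) = atan2(0.2804, -0.3501) = 141.307°.
λ₂ = -74.190° + 141.307° = 67.12°.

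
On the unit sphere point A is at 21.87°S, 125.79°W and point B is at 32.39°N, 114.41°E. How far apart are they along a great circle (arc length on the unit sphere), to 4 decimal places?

2.2006

With latitudes φ₁ = -21.870°, φ₂ = 32.390° and longitude difference Δλ = -119.800°:
cos c = sin φ₁ sin φ₂ + cos φ₁ cos φ₂ cos Δλ = (-0.3725)(0.5357) + (0.9280)(0.8444)(-0.4970) = -0.58900,
so c = arccos(-0.58900) = 2.20061 rad.
On the unit sphere the arc length equals the central angle: 2.2006.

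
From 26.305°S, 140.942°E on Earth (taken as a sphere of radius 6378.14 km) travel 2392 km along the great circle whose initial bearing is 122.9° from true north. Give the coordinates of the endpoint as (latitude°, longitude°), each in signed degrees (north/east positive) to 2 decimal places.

Angular distance δ = d/R = 2392/6378.14 = 0.37503 rad; initial bearing θ = 2.1450 rad.
sin φ₂ = sin φ₁ cos δ + cos φ₁ sin δ cos θ = (-0.4431)(0.9305) + (0.8964)(0.3663)(-0.5432) = -0.5907, so φ₂ = -36.21°.
Δλ = atan2(sin θ sin δ cos φ₁, cos δ − sin φ₁ sin φ₂) = atan2(0.2757, 0.6687) = 22.406°.
λ₂ = 140.942° + 22.406° = 163.35°.

-36.21°, 163.35°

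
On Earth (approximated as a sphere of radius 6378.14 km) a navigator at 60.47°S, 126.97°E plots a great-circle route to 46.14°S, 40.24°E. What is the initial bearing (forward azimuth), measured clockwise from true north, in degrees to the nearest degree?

245°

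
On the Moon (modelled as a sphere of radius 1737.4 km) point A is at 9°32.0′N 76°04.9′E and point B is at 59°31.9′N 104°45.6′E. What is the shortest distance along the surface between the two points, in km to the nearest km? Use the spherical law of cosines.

1651 km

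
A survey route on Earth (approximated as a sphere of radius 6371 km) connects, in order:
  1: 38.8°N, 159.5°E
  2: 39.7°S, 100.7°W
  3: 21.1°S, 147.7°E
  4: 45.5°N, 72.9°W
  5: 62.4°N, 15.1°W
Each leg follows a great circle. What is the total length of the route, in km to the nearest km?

43074 km

Leg 1→2: central angle 2.0971 rad, distance 13360.4 km.
Leg 2→3: central angle 1.6051 rad, distance 10226.1 km.
Leg 3→4: central angle 2.4238 rad, distance 15442.1 km.
Leg 4→5: central angle 0.6349 rad, distance 4045.0 km.
Total: 13360.4 + 10226.1 + 15442.1 + 4045.0 ≈ 43074 km.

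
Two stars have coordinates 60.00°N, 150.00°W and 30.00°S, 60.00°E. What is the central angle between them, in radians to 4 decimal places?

Let φ₁ = 1.0472 rad, φ₂ = -0.5236 rad, and Δλ = -2.6180 rad.
Haversine: a = sin²(Δφ/2) + cos φ₁ cos φ₂ sin²(Δλ/2) = 0.5000 + (0.5000)(0.8660)(0.9330) = 0.90401.
Central angle c = 2·arcsin(√a) = 2.51157 rad.
So the angular separation is 2.5116 rad.

2.5116 rad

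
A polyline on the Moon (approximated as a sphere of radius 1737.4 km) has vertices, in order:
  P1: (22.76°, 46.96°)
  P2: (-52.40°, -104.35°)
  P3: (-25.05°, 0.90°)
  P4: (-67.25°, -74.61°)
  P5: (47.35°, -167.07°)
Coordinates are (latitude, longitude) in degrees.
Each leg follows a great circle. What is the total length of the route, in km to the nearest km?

12651 km

Leg P1→P2: central angle 2.4982 rad, distance 4340.4 km.
Leg P2→P3: central angle 1.3796 rad, distance 2396.9 km.
Leg P3→P4: central angle 1.0723 rad, distance 1863.0 km.
Leg P4→P5: central angle 2.3316 rad, distance 4051.0 km.
Total: 4340.4 + 2396.9 + 1863.0 + 4051.0 ≈ 12651 km.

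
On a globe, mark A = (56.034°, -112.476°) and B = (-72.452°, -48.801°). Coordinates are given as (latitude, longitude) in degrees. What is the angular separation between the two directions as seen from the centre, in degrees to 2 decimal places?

With latitudes φ₁ = 56.034°, φ₂ = -72.452° and longitude difference Δλ = 63.675°:
cos c = sin φ₁ sin φ₂ + cos φ₁ cos φ₂ cos Δλ = (0.8294)(-0.9535) + (0.5587)(0.3015)(0.4435) = -0.71607,
so c = arccos(-0.71607) = 2.36896 rad.
So the angular separation is 135.73°.

135.73°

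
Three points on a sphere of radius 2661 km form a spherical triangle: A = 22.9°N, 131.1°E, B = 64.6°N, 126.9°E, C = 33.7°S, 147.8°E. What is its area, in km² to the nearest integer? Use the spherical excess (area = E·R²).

899804 km²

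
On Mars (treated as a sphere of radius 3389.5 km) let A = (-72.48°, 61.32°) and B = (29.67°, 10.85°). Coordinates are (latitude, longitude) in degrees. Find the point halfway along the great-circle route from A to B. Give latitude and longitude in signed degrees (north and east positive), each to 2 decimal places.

Central angle δ = 1.8813 rad. Interpolating on the sphere with fraction f = 0.5:
P = [sin((1−f)δ)·A + sin(fδ)·B] / sin δ = 0.8485·A + 0.8485·B in Cartesian coordinates,
giving P = (0.8467, 0.3629, -0.3891), i.e. latitude -22.90°, longitude 23.20°.

-22.90°, 23.20°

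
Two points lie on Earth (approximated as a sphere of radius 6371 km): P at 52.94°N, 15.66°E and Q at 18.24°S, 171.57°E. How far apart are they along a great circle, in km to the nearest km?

In radians: φ₁ = 0.9240, φ₂ = -0.3183, Δλ = 155.910° = 2.7211 rad.
Haversine: a = sin²(Δφ/2) + cos φ₁ cos φ₂ sin²(Δλ/2) = 0.3387 + (0.6027)(0.9498)(0.9565) = 0.88615.
Central angle c = 2·arcsin(√a) = 2.45324 rad.
Distance = R·c = 6371 × 2.4532 ≈ 15630 km.

15630 km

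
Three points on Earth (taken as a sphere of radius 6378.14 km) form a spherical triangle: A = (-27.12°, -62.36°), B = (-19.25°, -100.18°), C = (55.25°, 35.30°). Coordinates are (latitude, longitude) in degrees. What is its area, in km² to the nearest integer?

43902157 km²

Side lengths (central angles): a = 2.2844, b = 2.0288, c = 0.6197 rad; semiperimeter s = 2.4665.
By l'Huilier's theorem, tan(E/4) = √[tan(s/2) tan((s−a)/2) tan((s−b)/2) tan((s−c)/2)], giving spherical excess E = 1.0792 rad.
Area = E·R² = 1.0792 × (6378.14)² ≈ 43902157 km².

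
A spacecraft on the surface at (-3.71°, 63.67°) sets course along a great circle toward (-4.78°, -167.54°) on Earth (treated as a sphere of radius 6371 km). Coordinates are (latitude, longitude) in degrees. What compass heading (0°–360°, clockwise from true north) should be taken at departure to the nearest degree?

99°

With φ₁ = -0.0648, φ₂ = -0.0834, Δλ = 2.2478 rad, the forward-azimuth formula gives
θ = atan2( sin Δλ cos φ₂ , cos φ₁ sin φ₂ − sin φ₁ cos φ₂ cos Δλ ) = atan2(0.7767, -0.1236) = 99.04°.
So the initial bearing is 99°.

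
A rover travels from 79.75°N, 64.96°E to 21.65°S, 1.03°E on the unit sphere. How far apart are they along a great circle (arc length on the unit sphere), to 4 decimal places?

1.8654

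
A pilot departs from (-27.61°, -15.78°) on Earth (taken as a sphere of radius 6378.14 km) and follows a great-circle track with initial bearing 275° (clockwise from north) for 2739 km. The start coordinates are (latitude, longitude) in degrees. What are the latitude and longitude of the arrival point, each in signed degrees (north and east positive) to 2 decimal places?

Angular distance δ = d/R = 2739/6378.14 = 0.42944 rad; initial bearing θ = 4.7997 rad.
sin φ₂ = sin φ₁ cos δ + cos φ₁ sin δ cos θ = (-0.4635)(0.9092) + (0.8861)(0.4164)(0.0872) = -0.3892, so φ₂ = -22.91°.
Δλ = atan2(sin θ sin δ cos φ₁, cos δ − sin φ₁ sin φ₂) = atan2(-0.3675, 0.7288) = -26.762°.
λ₂ = -15.780° − 26.762° = -42.54°.

-22.91°, -42.54°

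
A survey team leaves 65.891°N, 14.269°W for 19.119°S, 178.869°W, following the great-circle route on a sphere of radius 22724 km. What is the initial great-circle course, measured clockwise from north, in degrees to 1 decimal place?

With φ₁ = 1.1500, φ₂ = -0.3337, Δλ = -2.8728 rad, the forward-azimuth formula gives
θ = atan2( sin Δλ cos φ₂ , cos φ₁ sin φ₂ − sin φ₁ cos φ₂ cos Δλ ) = atan2(-0.2509, 0.6977) = -19.78°.
Adding 360° brings this into [0°, 360°): 340.2°.

340.2°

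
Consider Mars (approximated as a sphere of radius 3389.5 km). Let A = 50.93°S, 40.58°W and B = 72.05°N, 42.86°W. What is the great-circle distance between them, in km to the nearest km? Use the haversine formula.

Let φ₁ = -0.8889 rad, φ₂ = 1.2575 rad, and Δλ = -0.0398 rad.
Haversine: a = sin²(Δφ/2) + cos φ₁ cos φ₂ sin²(Δλ/2) = 0.7722 + (0.6303)(0.3082)(0.0004) = 0.77225.
Central angle c = 2·arcsin(√a) = 2.14659 rad.
Distance = R·c = 3389.5 × 2.1466 ≈ 7276 km.

7276 km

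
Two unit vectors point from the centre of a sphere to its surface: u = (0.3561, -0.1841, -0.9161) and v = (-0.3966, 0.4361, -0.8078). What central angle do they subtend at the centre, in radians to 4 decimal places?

u·v = 0.5185; |u| = 1.0000, |v| = 1.0000.
cos θ = (u·v)/(|u||v|) = 0.5185, so θ = 1.0257 rad.

1.0257 rad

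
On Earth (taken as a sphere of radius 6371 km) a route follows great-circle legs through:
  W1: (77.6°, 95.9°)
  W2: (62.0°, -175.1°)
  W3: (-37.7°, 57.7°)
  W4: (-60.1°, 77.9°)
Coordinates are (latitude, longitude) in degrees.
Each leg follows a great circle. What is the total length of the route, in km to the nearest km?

21782 km

Leg W1→W2: central angle 0.5274 rad, distance 3360.2 km.
Leg W2→W3: central angle 2.4411 rad, distance 15552.3 km.
Leg W3→W4: central angle 0.4504 rad, distance 2869.3 km.
Total: 3360.2 + 15552.3 + 2869.3 ≈ 21782 km.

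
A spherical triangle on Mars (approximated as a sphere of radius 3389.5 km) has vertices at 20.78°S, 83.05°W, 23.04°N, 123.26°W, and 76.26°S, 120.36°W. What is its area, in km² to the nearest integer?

Side lengths (central angles): a = 1.7334, b = 1.0225, c = 1.0261 rad; semiperimeter s = 1.8910.
By l'Huilier's theorem, tan(E/4) = √[tan(s/2) tan((s−a)/2) tan((s−b)/2) tan((s−c)/2)], giving spherical excess E = 0.6073 rad.
Area = E·R² = 0.6073 × (3389.5)² ≈ 6976996 km².

6976996 km²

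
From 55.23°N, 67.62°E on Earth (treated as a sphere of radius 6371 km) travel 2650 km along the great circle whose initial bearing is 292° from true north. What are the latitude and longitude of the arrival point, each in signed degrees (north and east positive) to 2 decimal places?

56.90°, 24.30°

Angular distance δ = d/R = 2650/6371 = 0.41595 rad; initial bearing θ = 5.0964 rad.
sin φ₂ = sin φ₁ cos δ + cos φ₁ sin δ cos θ = (0.8214)(0.9147) + (0.5703)(0.4041)(0.3746) = 0.8377, so φ₂ = 56.90°.
Δλ = atan2(sin θ sin δ cos φ₁, cos δ − sin φ₁ sin φ₂) = atan2(-0.2136, 0.2266) = -43.317°.
λ₂ = 67.620° − 43.317° = 24.30°.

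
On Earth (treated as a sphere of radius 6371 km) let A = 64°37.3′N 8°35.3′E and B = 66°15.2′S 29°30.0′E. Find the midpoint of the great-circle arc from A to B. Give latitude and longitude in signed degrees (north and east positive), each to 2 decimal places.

Central angle δ = 2.2993 rad. Interpolating on the sphere with fraction f = 0.5:
P = [sin((1−f)δ)·A + sin(fδ)·B] / sin δ = 1.2231·A + 1.2231·B in Cartesian coordinates,
giving P = (0.9470, 0.3208, -0.0145), i.e. latitude -0.83°, longitude 18.71°.

-0.83°, 18.71°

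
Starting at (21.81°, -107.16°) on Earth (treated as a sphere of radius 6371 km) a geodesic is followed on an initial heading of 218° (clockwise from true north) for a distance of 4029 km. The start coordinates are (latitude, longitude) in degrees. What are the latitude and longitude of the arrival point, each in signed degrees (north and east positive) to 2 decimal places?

-7.63°, -128.70°

Angular distance δ = d/R = 4029/6371 = 0.63240 rad; initial bearing θ = 3.8048 rad.
sin φ₂ = sin φ₁ cos δ + cos φ₁ sin δ cos θ = (0.3715)(0.8066) + (0.9284)(0.5911)(-0.7880) = -0.1328, so φ₂ = -7.63°.
Δλ = atan2(sin θ sin δ cos φ₁, cos δ − sin φ₁ sin φ₂) = atan2(-0.3379, 0.8559) = -21.540°.
λ₂ = -107.160° − 21.540° = -128.70°.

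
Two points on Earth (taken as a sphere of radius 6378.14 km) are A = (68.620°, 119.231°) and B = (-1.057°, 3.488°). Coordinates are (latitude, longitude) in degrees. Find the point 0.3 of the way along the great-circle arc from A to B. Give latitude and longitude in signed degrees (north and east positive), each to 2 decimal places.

Central angle δ = 1.7472 rad. Interpolating on the sphere with fraction f = 0.3:
P = [sin((1−f)δ)·A + sin(fδ)·B] / sin δ = 0.9550·A + 0.5084·B in Cartesian coordinates,
giving P = (0.3373, 0.3347, 0.8799), i.e. latitude 61.63°, longitude 44.78°.

61.63°, 44.78°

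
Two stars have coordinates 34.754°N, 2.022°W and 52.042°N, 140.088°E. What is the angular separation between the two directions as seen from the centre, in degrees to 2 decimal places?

87.10°

Let φ₁ = 0.6066 rad, φ₂ = 0.9083 rad, and Δλ = 2.4803 rad.
Haversine: a = sin²(Δφ/2) + cos φ₁ cos φ₂ sin²(Δλ/2) = 0.0226 + (0.8216)(0.6151)(0.8946) = 0.47468.
Central angle c = 2·arcsin(√a) = 1.52013 rad.
So the angular separation is 87.10°.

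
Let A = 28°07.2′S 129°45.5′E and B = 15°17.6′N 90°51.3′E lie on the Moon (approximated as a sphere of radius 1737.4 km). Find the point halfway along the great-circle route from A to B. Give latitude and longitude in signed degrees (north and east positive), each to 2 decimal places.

The central angle between A and B is δ = 1.0031 rad.
With f = 0.5, the slerp weights are sin((1−f)δ)/sin δ = 0.5702 and sin(fδ)/sin δ = 0.5702.
Weighted sum of the unit vectors: (0.5702)·(-0.5641,0.6780,-0.4713) + (0.5702)·(-0.0144,0.9645,0.2638) = (-0.3298, 0.9366, -0.1184).
Converting back: φ = atan2(z, √(x²+y²)) = -6.80°, λ = atan2(y, x) = 109.40°.

-6.80°, 109.40°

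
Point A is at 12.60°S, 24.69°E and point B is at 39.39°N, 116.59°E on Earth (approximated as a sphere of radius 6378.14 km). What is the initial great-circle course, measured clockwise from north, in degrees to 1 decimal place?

51.5°

With φ₁ = -0.2199, φ₂ = 0.6875, Δλ = 1.6040 rad, the forward-azimuth formula gives
θ = atan2( sin Δλ cos φ₂ , cos φ₁ sin φ₂ − sin φ₁ cos φ₂ cos Δλ ) = atan2(0.7724, 0.6137) = 51.53°.
So the initial bearing is 51.5°.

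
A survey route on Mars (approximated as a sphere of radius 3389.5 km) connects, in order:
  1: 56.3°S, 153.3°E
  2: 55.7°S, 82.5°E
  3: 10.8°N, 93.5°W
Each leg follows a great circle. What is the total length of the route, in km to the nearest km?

Leg 1→2: central angle 0.6598 rad, distance 2236.5 km.
Leg 2→3: central angle 2.3560 rad, distance 7985.8 km.
Total: 2236.5 + 7985.8 ≈ 10222 km.

10222 km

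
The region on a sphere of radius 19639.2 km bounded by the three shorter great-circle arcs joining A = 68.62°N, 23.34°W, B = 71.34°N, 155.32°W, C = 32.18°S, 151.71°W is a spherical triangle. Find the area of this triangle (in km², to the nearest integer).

Side lengths (central angles): a = 1.8073, b = 2.3288, c = 0.6364 rad; semiperimeter s = 2.3863.
By l'Huilier's theorem, tan(E/4) = √[tan(s/2) tan((s−a)/2) tan((s−b)/2) tan((s−c)/2)], giving spherical excess E = 0.6376 rad.
Area = E·R² = 0.6376 × (19639.2)² ≈ 245914938 km².

245914938 km²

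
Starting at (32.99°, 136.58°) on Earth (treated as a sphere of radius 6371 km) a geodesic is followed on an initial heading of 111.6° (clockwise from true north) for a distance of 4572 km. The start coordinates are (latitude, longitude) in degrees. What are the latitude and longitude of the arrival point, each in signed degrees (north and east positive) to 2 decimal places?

11.96°, 175.26°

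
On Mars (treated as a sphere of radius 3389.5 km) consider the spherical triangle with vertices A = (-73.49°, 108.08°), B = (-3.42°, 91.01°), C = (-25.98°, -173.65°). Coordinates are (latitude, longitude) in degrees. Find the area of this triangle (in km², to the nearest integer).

9944177 km²

Side lengths (central angles): a = 1.6282, b = 1.0793, c = 1.2362 rad; semiperimeter s = 1.9719.
By l'Huilier's theorem, tan(E/4) = √[tan(s/2) tan((s−a)/2) tan((s−b)/2) tan((s−c)/2)], giving spherical excess E = 0.8656 rad.
Area = E·R² = 0.8656 × (3389.5)² ≈ 9944177 km².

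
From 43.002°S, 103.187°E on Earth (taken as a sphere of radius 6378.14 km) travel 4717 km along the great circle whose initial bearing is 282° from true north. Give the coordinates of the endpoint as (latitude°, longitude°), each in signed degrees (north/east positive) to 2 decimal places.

-23.66°, 57.15°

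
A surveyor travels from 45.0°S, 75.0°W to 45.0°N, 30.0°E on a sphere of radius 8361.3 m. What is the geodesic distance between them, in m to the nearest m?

18826 m

With latitudes φ₁ = -45.000°, φ₂ = 45.000° and longitude difference Δλ = 105.000°:
cos c = sin φ₁ sin φ₂ + cos φ₁ cos φ₂ cos Δλ = (-0.7071)(0.7071) + (0.7071)(0.7071)(-0.2588) = -0.62941,
so c = arccos(-0.62941) = 2.25159 rad.
Distance = R·c = 8361.3 × 2.2516 ≈ 18826 m.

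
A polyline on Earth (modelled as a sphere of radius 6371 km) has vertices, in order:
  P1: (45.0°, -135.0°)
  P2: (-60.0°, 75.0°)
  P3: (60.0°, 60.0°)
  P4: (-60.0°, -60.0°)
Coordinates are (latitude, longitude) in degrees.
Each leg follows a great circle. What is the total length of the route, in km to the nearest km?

47628 km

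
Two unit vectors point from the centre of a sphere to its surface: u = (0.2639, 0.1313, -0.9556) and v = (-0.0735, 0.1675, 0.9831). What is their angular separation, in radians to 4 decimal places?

u·v = -0.9369; |u| = 1.0000, |v| = 1.0000.
cos θ = (u·v)/(|u||v|) = -0.9369, so θ = 2.7843 rad.

2.7843 rad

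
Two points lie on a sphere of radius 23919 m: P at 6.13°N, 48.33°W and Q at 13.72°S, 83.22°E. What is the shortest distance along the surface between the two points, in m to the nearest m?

55005 m

With latitudes φ₁ = 6.130°, φ₂ = -13.720° and longitude difference Δλ = 131.550°:
cos c = sin φ₁ sin φ₂ + cos φ₁ cos φ₂ cos Δλ = (0.1068)(-0.2372) + (0.9943)(0.9715)(-0.6633) = -0.66599,
so c = arccos(-0.66599) = 2.29962 rad.
Distance = R·c = 23919 × 2.2996 ≈ 55005 m.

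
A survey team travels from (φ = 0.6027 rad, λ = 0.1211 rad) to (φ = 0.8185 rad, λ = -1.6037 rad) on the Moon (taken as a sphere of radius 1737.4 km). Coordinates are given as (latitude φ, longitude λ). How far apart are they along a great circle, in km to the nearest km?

2149 km

Let φ₁ = 0.6027 rad, φ₂ = 0.8185 rad, and Δλ = -1.7248 rad.
cos c = sin φ₁ sin φ₂ + cos φ₁ cos φ₂ cos Δλ = (0.5669)(0.7301) + (0.8238)(0.6833)(-0.1534) = 0.32753,
so c = arccos(0.32753) = 1.23710 rad.
Distance = R·c = 1737.4 × 1.2371 ≈ 2149 km.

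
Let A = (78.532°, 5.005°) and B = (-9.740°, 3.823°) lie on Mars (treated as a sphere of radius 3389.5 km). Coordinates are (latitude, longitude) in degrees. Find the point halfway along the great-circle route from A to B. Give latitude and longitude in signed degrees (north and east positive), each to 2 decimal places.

34.40°, 4.02°

The central angle between A and B is δ = 1.5407 rad.
With f = 0.5, the slerp weights are sin((1−f)δ)/sin δ = 0.6967 and sin(fδ)/sin δ = 0.6967.
Weighted sum of the unit vectors: (0.6967)·(0.1981,0.0173,0.9800) + (0.6967)·(0.9834,0.0657,-0.1692) = (0.8231, 0.0579, 0.5649).
Converting back: φ = atan2(z, √(x²+y²)) = 34.40°, λ = atan2(y, x) = 4.02°.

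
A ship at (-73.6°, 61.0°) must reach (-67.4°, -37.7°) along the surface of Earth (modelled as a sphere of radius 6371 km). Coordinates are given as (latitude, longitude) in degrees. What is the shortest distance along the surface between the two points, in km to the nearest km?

In radians: φ₁ = -1.2846, φ₂ = -1.1764, Δλ = -98.700° = -1.7226 rad.
cos c = sin φ₁ sin φ₂ + cos φ₁ cos φ₂ cos Δλ = (-0.9593)(-0.9232) + (0.2823)(0.3843)(-0.1513) = 0.86924,
so c = arccos(0.86924) = 0.51714 rad.
Distance = R·c = 6371 × 0.5171 ≈ 3295 km.

3295 km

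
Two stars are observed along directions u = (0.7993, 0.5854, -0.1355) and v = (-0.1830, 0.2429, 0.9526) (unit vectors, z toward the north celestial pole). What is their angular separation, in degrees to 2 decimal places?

u·v = -0.1332; |u| = 1.0000, |v| = 1.0000.
cos θ = (u·v)/(|u||v|) = -0.1332, so θ = 97.65°.

97.65°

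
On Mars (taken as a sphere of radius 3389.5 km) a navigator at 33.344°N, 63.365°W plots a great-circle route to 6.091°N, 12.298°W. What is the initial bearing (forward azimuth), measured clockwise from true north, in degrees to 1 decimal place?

Δλ = 51.067° = 0.8913 rad.
y = sin Δλ · cos φ₂ = (0.7779)(0.9944) = 0.7735
x = cos φ₁ sin φ₂ − sin φ₁ cos φ₂ cos Δλ = (0.8354)(0.1061) − (0.5497)(0.9944)(0.6284) = -0.2548
θ = atan2(y, x) = 108.23°, so the bearing is 108.2°.

108.2°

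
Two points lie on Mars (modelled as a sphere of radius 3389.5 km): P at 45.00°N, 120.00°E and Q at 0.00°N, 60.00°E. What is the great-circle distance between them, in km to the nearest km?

In radians: φ₁ = 0.7854, φ₂ = 0.0000, Δλ = -60.000° = -1.0472 rad.
cos c = sin φ₁ sin φ₂ + cos φ₁ cos φ₂ cos Δλ = (0.7071)(0.0000) + (0.7071)(1.0000)(0.5000) = 0.35355,
so c = arccos(0.35355) = 1.20943 rad.
Distance = R·c = 3389.5 × 1.2094 ≈ 4099 km.

4099 km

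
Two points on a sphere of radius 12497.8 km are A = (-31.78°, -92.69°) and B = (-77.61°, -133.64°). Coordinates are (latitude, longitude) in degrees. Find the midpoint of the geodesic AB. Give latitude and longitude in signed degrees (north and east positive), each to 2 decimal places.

-55.80°, -100.60°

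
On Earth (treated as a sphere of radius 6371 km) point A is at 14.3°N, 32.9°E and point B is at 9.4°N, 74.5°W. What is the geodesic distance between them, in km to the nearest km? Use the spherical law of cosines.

11588 km

Let φ₁ = 0.2496 rad, φ₂ = 0.1641 rad, and Δλ = -1.8745 rad.
cos c = sin φ₁ sin φ₂ + cos φ₁ cos φ₂ cos Δλ = (0.2470)(0.1633) + (0.9690)(0.9866)(-0.2990) = -0.24554,
so c = arccos(-0.24554) = 1.81888 rad.
Distance = R·c = 6371 × 1.8189 ≈ 11588 km.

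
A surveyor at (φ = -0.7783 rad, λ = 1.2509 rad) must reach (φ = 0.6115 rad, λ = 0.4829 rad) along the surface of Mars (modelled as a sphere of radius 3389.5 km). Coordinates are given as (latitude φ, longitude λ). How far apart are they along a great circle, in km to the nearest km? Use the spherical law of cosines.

5269 km

Let φ₁ = -0.7783 rad, φ₂ = 0.6115 rad, and Δλ = -0.7680 rad.
cos c = sin φ₁ sin φ₂ + cos φ₁ cos φ₂ cos Δλ = (-0.7021)(0.5741) + (0.7121)(0.8188)(0.7193) = 0.01634,
so c = arccos(0.01634) = 1.55445 rad.
Distance = R·c = 3389.5 × 1.5545 ≈ 5269 km.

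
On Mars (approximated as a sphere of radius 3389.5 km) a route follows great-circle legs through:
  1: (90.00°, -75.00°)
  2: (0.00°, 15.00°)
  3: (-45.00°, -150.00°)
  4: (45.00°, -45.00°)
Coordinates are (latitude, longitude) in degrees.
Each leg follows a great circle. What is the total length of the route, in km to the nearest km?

Leg 1→2: central angle 1.5708 rad, distance 5324.2 km.
Leg 2→3: central angle 2.3227 rad, distance 7872.7 km.
Leg 3→4: central angle 2.2516 rad, distance 7631.8 km.
Total: 5324.2 + 7872.7 + 7631.8 ≈ 20829 km.

20829 km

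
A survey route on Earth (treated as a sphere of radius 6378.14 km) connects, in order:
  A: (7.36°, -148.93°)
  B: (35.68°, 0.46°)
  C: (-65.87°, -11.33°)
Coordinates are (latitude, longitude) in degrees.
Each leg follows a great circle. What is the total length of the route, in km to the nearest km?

25623 km

Leg A→B: central angle 2.2378 rad, distance 14272.9 km.
Leg B→C: central angle 1.7795 rad, distance 11350.1 km.
Total: 14272.9 + 11350.1 ≈ 25623 km.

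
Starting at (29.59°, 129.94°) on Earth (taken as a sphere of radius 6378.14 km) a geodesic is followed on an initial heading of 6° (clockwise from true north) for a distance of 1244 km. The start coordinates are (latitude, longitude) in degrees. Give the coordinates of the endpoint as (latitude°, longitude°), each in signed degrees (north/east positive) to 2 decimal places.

40.70°, 131.47°

Angular distance δ = d/R = 1244/6378.14 = 0.19504 rad; initial bearing θ = 0.1047 rad.
sin φ₂ = sin φ₁ cos δ + cos φ₁ sin δ cos θ = (0.4938)(0.9810) + (0.8696)(0.1938)(0.9945) = 0.6520, so φ₂ = 40.70°.
Δλ = atan2(sin θ sin δ cos φ₁, cos δ − sin φ₁ sin φ₂) = atan2(0.0176, 0.6591) = 1.531°.
λ₂ = 129.940° + 1.531° = 131.47°.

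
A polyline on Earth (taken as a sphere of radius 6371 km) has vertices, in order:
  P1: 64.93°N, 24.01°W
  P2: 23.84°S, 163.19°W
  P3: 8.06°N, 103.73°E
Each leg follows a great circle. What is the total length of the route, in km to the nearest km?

Leg P1→P2: central angle 2.2908 rad, distance 14594.9 km.
Leg P2→P3: central angle 1.6763 rad, distance 10679.9 km.
Total: 14594.9 + 10679.9 ≈ 25275 km.

25275 km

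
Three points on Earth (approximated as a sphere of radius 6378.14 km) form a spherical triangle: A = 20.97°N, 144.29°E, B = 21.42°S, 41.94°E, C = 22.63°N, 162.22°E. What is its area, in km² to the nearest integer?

Side lengths (central angles): a = 2.1819, b = 0.2918, c = 1.8930 rad; semiperimeter s = 2.1833.
By l'Huilier's theorem, tan(E/4) = √[tan(s/2) tan((s−a)/2) tan((s−b)/2) tan((s−c)/2)], giving spherical excess E = 0.0669 rad.
Area = E·R² = 0.0669 × (6378.14)² ≈ 2721862 km².

2721862 km²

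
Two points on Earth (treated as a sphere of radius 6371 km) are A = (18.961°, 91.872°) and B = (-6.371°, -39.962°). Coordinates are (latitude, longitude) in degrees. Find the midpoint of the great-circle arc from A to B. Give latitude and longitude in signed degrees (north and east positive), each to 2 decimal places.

Central angle δ = 2.2955 rad. Interpolating on the sphere with fraction f = 0.5:
P = [sin((1−f)δ)·A + sin(fδ)·B] / sin δ = 1.2180·A + 1.2180·B in Cartesian coordinates,
giving P = (0.8901, 0.3738, 0.2606), i.e. latitude 15.11°, longitude 22.78°.

15.11°, 22.78°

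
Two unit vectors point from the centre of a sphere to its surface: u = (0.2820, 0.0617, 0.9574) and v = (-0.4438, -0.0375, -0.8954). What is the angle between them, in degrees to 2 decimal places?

169.96°

u·v = -0.9847; |u| = 1.0000, |v| = 1.0001.
cos θ = (u·v)/(|u||v|) = -0.9847, so θ = 169.96°.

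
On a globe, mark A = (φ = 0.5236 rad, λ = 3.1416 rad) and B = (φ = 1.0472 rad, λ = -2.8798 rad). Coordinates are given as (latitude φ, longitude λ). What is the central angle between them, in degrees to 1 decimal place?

Let φ₁ = 0.5236 rad, φ₂ = 1.0472 rad, and Δλ = 0.2618 rad.
Haversine: a = sin²(Δφ/2) + cos φ₁ cos φ₂ sin²(Δλ/2) = 0.0670 + (0.8660)(0.5000)(0.0170) = 0.07436.
Central angle c = 2·arcsin(√a) = 0.55239 rad.
So the angular separation is 31.6°.

31.6°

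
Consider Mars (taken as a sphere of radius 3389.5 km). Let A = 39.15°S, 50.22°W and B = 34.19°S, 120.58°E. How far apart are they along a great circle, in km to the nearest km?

6281 km

Let φ₁ = -0.6833 rad, φ₂ = -0.5967 rad, and Δλ = 2.9810 rad.
Haversine: a = sin²(Δφ/2) + cos φ₁ cos φ₂ sin²(Δλ/2) = 0.0019 + (0.7755)(0.8272)(0.9936) = 0.63922.
Central angle c = 2·arcsin(√a) = 1.85297 rad.
Distance = R·c = 3389.5 × 1.8530 ≈ 6281 km.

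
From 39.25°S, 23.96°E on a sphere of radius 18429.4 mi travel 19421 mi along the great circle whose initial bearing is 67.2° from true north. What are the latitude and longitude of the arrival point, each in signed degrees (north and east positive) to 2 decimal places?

-2.97°, 77.33°

Angular distance δ = d/R = 19421/18429.4 = 1.05381 rad; initial bearing θ = 1.1729 rad.
sin φ₂ = sin φ₁ cos δ + cos φ₁ sin δ cos θ = (-0.6327)(0.4943) + (0.7744)(0.8693)(0.3875) = -0.0519, so φ₂ = -2.97°.
Δλ = atan2(sin θ sin δ cos φ₁, cos δ − sin φ₁ sin φ₂) = atan2(0.6206, 0.4615) = 53.366°.
λ₂ = 23.960° + 53.366° = 77.33°.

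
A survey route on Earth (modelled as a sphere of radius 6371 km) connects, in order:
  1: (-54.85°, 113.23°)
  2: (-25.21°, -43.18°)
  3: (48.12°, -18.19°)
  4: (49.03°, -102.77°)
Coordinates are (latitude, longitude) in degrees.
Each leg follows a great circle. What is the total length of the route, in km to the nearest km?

25239 km

Leg 1→2: central angle 1.7002 rad, distance 10832.3 km.
Leg 2→3: central angle 1.3384 rad, distance 8526.9 km.
Leg 3→4: central angle 0.9229 rad, distance 5879.8 km.
Total: 10832.3 + 8526.9 + 5879.8 ≈ 25239 km.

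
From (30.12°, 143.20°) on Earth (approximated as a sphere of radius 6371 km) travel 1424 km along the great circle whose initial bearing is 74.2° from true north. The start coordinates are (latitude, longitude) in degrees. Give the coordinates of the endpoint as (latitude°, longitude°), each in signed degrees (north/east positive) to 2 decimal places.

32.79°, 157.90°

Angular distance δ = d/R = 1424/6371 = 0.22351 rad; initial bearing θ = 1.2950 rad.
sin φ₂ = sin φ₁ cos δ + cos φ₁ sin δ cos θ = (0.5018)(0.9751) + (0.8650)(0.2217)(0.2723) = 0.5415, so φ₂ = 32.79°.
Δλ = atan2(sin θ sin δ cos φ₁, cos δ − sin φ₁ sin φ₂) = atan2(0.1845, 0.7034) = 14.697°.
λ₂ = 143.200° + 14.697° = 157.90°.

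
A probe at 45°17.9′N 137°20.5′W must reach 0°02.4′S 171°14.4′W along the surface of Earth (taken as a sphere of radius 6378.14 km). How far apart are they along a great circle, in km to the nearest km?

6046 km

With latitudes φ₁ = 45.298°, φ₂ = -0.040° and longitude difference Δλ = -33.898°:
cos c = sin φ₁ sin φ₂ + cos φ₁ cos φ₂ cos Δλ = (0.7108)(-0.0007) + (0.7034)(1.0000)(0.8300) = 0.58336,
so c = arccos(0.58336) = 0.94794 rad.
Distance = R·c = 6378.14 × 0.9479 ≈ 6046 km.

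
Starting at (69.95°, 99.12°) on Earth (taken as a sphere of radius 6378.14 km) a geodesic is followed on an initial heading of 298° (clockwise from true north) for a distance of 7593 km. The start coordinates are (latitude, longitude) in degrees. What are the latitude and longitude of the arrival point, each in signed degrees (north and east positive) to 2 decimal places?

29.88°, -9.88°

Angular distance δ = d/R = 7593/6378.14 = 1.19047 rad; initial bearing θ = 5.2011 rad.
sin φ₂ = sin φ₁ cos δ + cos φ₁ sin δ cos θ = (0.9394)(0.3712) + (0.3428)(0.9285)(0.4695) = 0.4982, so φ₂ = 29.88°.
Δλ = atan2(sin θ sin δ cos φ₁, cos δ − sin φ₁ sin φ₂) = atan2(-0.2811, -0.0968) = -108.996°.
λ₂ = 99.120° − 108.996° = -9.88°.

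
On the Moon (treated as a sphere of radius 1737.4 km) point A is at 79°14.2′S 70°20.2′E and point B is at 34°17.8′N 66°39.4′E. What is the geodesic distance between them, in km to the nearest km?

3443 km

With latitudes φ₁ = -79.237°, φ₂ = 34.297° and longitude difference Δλ = -3.680°:
Haversine: a = sin²(Δφ/2) + cos φ₁ cos φ₂ sin²(Δλ/2) = 0.6996 + (0.1868)(0.8261)(0.0010) = 0.69980.
Central angle c = 2·arcsin(√a) = 1.98188 rad.
Distance = R·c = 1737.4 × 1.9819 ≈ 3443 km.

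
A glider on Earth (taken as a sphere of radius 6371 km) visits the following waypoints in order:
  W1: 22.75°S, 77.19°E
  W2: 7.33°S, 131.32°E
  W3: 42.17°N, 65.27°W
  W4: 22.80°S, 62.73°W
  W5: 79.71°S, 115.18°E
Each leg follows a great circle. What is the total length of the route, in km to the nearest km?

Leg W1→W2: central angle 0.9456 rad, distance 6024.2 km.
Leg W2→W3: central angle 2.4819 rad, distance 15811.9 km.
Leg W3→W4: central angle 1.1347 rad, distance 7229.1 km.
Leg W4→W5: central angle 1.3523 rad, distance 8615.8 km.
Total: 6024.2 + 15811.9 + 7229.1 + 8615.8 ≈ 37681 km.

37681 km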